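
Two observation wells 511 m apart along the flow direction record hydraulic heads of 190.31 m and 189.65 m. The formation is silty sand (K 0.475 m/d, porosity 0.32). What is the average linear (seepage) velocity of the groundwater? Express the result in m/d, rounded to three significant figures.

Hydraulic gradient i = (190.31 − 189.65) / 511 = 0.66 / 511 = 0.001292
q = Ki = 0.475 × 0.001292 = 6.135e-4 m/d
Seepage velocity v = q / n = 6.135e-4 / 0.32 = 0.001917 m/d

0.00192 m/d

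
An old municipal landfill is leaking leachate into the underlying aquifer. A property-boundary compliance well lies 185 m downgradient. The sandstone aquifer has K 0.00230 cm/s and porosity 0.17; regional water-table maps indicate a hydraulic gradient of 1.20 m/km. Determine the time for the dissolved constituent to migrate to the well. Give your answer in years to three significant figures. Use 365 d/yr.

36.1 years

K = 0.00230 cm/s × 864 = 1.987 m/d
Specific discharge q = 1.987 × 0.0012 = 0.002385 m/d
v_s = q/n_e = 0.002385/0.17 = 0.01403 m/d
t = L / v = 185 / 0.01403 = 13190 d
   = 13190 / 365 = 36.1 yr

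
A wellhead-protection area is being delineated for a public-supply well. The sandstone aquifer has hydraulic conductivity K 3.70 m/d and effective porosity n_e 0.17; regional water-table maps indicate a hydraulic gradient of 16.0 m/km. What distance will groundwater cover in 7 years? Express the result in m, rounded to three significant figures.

q = Ki = 3.70 × 0.016 = 0.05920 m/d
v_s = q/n_e = 0.05920/0.17 = 0.3482 m/d
T = 7 yr × 365 = 2555 d
L = v × T = 0.3482 × 2555 = 889.7 m

890 m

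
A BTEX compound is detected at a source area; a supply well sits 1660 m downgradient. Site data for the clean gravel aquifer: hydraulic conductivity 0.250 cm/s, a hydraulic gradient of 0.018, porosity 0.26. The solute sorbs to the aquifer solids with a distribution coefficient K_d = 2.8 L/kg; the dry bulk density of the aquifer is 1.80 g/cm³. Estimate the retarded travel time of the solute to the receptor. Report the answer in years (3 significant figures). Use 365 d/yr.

6.20 years

K = 0.250 cm/s × 864 = 216.0 m/d
q = Ki = 216.0 × 0.018 = 3.888 m/d
v_s = q/n_e = 3.888/0.26 = 14.95 m/d
Retardation R = 1 + ρ_b·K_d/n = 1 + 1.80×2.8/0.26 = 20.38
Contaminant velocity v_c = v/R = 14.95/20.38 = 0.7336 m/d
t = L/v_c = 1660/0.7336 = 2263 d
   = 2263/365 = 6.20 yr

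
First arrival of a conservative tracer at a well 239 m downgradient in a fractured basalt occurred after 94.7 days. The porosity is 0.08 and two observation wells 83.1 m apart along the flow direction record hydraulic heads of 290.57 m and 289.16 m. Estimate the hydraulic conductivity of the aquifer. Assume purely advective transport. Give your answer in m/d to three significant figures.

Hydraulic gradient i = (290.57 − 289.16) / 83.1 = 1.41 / 83.1 = 0.01697
v = L / t = 239 / 94.7 = 2.524 m/d
K = v · n / i = 2.524 × 0.08 / 0.01697 = 11.9 m/d

11.9 m/d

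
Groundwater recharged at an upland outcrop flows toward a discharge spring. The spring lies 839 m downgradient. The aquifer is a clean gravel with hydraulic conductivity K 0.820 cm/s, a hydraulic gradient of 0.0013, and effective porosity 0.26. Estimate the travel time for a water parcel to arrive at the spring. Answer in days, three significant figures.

K = 0.820 cm/s × 864 = 708.5 m/d
Specific discharge q = 708.5 × 0.0013 = 0.9210 m/d
v_s = q/n_e = 0.9210/0.26 = 3.542 m/d
t = L / v = 839 / 3.542 = 236.8 d

237 days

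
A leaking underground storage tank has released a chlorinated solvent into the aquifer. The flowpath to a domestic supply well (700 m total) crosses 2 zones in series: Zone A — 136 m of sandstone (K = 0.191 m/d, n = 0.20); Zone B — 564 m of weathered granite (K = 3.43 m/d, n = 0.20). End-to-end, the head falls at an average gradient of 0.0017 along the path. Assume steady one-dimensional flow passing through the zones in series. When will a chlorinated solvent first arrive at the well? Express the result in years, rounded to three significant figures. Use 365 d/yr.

283 years

For zones in series the flux q is common to all zones; the equivalent conductivity is the harmonic (thickness-weighted) mean, K_eq = L_total / Σ(L_j/K_j).
Σ(L/K) = 136/0.191 + 564/3.43 = 712.0 + 164.4 = 876.5 d
K_eq = L_total / Σ(L/K) = 700 / 876.5 = 0.7987 m/d
q = K_eq · i = 0.7987 × 0.0017 = 0.001358 m/d (same in every zone)
Zone A: v = q/n = 0.001358/0.20 = 0.006789 m/d → t_A = 136/0.006789 = 20030 d
Zone B: v = q/n = 0.001358/0.20 = 0.006789 m/d → t_B = 564/0.006789 = 83080 d
Total t = 20030 + 83080 = 103100 d
   = 103100 / 365 = 283 yr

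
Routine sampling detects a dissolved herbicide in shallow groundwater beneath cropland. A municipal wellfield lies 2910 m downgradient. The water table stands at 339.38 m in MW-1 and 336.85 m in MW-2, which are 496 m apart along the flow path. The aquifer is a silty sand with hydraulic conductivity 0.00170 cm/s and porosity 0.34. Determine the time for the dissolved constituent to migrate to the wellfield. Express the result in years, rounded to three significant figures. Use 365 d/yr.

Hydraulic gradient i = (339.38 − 336.85) / 496 = 2.53 / 496 = 0.005101
K = 0.00170 cm/s × 864 = 1.469 m/d
Darcy flux q = K·i = 1.469 × 0.005101 = 0.007492 m/d
Average linear velocity = 0.007492 / 0.34 = 0.02204 m/d
t = L / v = 2910 / 0.02204 = 132100 d
   = 132100 / 365 = 362 yr

362 years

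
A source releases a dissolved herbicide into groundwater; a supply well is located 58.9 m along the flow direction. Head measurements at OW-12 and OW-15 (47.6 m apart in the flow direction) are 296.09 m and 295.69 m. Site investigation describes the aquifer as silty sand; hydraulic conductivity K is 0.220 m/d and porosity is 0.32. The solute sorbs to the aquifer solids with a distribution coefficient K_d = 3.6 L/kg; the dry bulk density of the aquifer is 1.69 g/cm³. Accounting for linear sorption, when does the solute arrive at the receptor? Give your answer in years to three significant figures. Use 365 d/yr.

559 years

Hydraulic gradient i = (296.09 − 295.69) / 47.6 = 0.40 / 47.6 = 0.008403
Darcy flux q = K·i = 0.220 × 0.008403 = 0.001849 m/d
Seepage velocity v = q / n = 0.001849 / 0.32 = 0.005777 m/d
Retardation R = 1 + ρ_b·K_d/n = 1 + 1.69×3.6/0.32 = 20.01
Contaminant velocity v_c = v/R = 0.005777/20.01 = 2.887e-4 m/d
t = L/v_c = 58.9/2.887e-4 = 204000 d
   = 204000/365 = 559 yr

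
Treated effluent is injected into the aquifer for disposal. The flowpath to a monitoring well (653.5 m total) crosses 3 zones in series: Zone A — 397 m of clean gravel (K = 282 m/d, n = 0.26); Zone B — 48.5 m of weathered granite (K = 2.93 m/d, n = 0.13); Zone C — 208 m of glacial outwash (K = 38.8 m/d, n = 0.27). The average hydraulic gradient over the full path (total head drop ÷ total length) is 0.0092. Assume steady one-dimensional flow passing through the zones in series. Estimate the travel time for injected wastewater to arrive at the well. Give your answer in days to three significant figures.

Continuity: the same q passes through each zone, so ΔH = q·Σ(L_j/K_j) — the zones act as resistances in series.
Σ(L/K) = 397/282 + 48.5/2.93 + 208/38.8 = 1.408 + 16.55 + 5.361 = 23.32 d
K_eq = L_total / Σ(L/K) = 653.5 / 23.32 = 28.02 m/d
q = K_eq · i = 28.02 × 0.0092 = 0.2578 m/d (same in every zone)
Zone A: v = q/n = 0.2578/0.26 = 0.9915 m/d → t_A = 397/0.9915 = 400.4 d
Zone B: v = q/n = 0.2578/0.13 = 1.983 m/d → t_B = 48.5/1.983 = 24.46 d
Zone C: v = q/n = 0.2578/0.27 = 0.9548 m/d → t_C = 208/0.9548 = 217.8 d
Total t = 400.4 + 24.46 + 217.8 = 642.7 d

643 days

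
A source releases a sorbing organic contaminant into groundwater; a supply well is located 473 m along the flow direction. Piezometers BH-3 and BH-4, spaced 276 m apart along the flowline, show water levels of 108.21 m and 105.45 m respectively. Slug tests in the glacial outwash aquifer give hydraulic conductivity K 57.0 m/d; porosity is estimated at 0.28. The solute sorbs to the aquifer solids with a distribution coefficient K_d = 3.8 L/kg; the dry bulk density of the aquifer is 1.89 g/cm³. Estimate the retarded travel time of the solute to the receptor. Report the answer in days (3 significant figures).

6190 days

Hydraulic gradient i = (108.21 − 105.45) / 276 = 2.76 / 276 = 0.01000
Darcy flux q = K·i = 57.0 × 0.01000 = 0.5700 m/d
Seepage velocity v = q / n = 0.5700 / 0.28 = 2.036 m/d
Retardation R = 1 + ρ_b·K_d/n = 1 + 1.89×3.8/0.28 = 26.65
Contaminant velocity v_c = v/R = 2.036/26.65 = 0.07639 m/d
t = L/v_c = 473/0.07639 = 6192 d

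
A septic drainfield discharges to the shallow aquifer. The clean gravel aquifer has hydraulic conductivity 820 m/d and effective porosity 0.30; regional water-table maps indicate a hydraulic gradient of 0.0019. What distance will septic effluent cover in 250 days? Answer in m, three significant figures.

1300 m

q = Ki = 820 × 0.0019 = 1.558 m/d
v = Ki/n = 820·0.0019/0.30 = 5.193 m/d
L = v × T = 5.193 × 250 = 1298 m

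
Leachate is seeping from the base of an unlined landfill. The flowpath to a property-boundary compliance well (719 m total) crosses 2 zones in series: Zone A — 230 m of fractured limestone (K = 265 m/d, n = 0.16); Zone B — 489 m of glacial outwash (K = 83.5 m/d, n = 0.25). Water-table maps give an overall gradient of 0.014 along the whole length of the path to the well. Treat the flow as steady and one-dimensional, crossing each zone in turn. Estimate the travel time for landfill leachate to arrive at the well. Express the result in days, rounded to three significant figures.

106 days

Steady 1-D flow in series ⇒ the Darcy flux q is identical in every zone and the zone head losses add (resistances L/K in series).
Σ(L/K) = 230/265 + 489/83.5 = 0.8679 + 5.856 = 6.724 d
K_eq = L_total / Σ(L/K) = 719 / 6.724 = 106.9 m/d
q = K_eq · i = 106.9 × 0.014 = 1.497 m/d (same in every zone)
Zone A: v = q/n = 1.497/0.16 = 9.356 m/d → t_A = 230/9.356 = 24.58 d
Zone B: v = q/n = 1.497/0.25 = 5.988 m/d → t_B = 489/5.988 = 81.66 d
Total t = 24.58 + 81.66 = 106.2 d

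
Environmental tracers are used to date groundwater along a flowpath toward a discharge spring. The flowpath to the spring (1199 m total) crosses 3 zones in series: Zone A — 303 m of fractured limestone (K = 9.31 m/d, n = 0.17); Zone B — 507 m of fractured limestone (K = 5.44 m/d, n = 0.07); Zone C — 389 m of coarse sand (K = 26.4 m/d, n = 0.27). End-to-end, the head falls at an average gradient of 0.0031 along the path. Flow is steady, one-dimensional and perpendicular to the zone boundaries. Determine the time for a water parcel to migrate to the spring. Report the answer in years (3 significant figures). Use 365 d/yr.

Continuity: the same q passes through each zone, so ΔH = q·Σ(L_j/K_j) — the zones act as resistances in series.
Σ(L/K) = 303/9.31 + 507/5.44 + 389/26.4 = 32.55 + 93.20 + 14.73 = 140.5 d
K_eq = L_total / Σ(L/K) = 1199 / 140.5 = 8.535 m/d
q = K_eq · i = 8.535 × 0.0031 = 0.02646 m/d (same in every zone)
Zone A: v = q/n = 0.02646/0.17 = 0.1556 m/d → t_A = 303/0.1556 = 1947 d
Zone B: v = q/n = 0.02646/0.07 = 0.3780 m/d → t_B = 507/0.3780 = 1341 d
Zone C: v = q/n = 0.02646/0.27 = 0.09800 m/d → t_C = 389/0.09800 = 3970 d
Total t = 1947 + 1341 + 3970 = 7258 d
   = 7258 / 365 = 19.9 yr

19.9 years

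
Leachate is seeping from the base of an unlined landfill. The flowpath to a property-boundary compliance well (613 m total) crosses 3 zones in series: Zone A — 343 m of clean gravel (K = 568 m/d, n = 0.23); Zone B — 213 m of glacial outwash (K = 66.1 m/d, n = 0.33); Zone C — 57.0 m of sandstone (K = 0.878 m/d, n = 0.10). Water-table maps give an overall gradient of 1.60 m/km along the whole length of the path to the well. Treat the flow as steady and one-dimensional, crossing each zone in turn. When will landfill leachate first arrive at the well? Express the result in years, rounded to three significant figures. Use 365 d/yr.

For zones in series the flux q is common to all zones; the equivalent conductivity is the harmonic (thickness-weighted) mean, K_eq = L_total / Σ(L_j/K_j).
Σ(L/K) = 343/568 + 213/66.1 + 57.0/0.878 = 0.6039 + 3.222 + 64.92 = 68.75 d
K_eq = L_total / Σ(L/K) = 613 / 68.75 = 8.917 m/d
q = K_eq · i = 8.917 × 0.0016 = 0.01427 m/d (same in every zone)
Zone A: v = q/n = 0.01427/0.23 = 0.06203 m/d → t_A = 343/0.06203 = 5530 d
Zone B: v = q/n = 0.01427/0.33 = 0.04323 m/d → t_B = 213/0.04323 = 4927 d
Zone C: v = q/n = 0.01427/0.10 = 0.1427 m/d → t_C = 57.0/0.1427 = 399.5 d
Total t = 5530 + 4927 + 399.5 = 10860 d
   = 10860 / 365 = 29.7 yr

29.7 years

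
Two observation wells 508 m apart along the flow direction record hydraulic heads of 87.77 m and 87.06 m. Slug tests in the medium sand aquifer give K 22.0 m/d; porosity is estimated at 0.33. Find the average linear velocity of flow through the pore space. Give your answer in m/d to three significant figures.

0.0932 m/d

Hydraulic gradient i = (87.77 − 87.06) / 508 = 0.71 / 508 = 0.001398
q = Ki = 22.0 × 0.001398 = 0.03075 m/d
Average linear velocity = 0.03075 / 0.33 = 0.09318 m/d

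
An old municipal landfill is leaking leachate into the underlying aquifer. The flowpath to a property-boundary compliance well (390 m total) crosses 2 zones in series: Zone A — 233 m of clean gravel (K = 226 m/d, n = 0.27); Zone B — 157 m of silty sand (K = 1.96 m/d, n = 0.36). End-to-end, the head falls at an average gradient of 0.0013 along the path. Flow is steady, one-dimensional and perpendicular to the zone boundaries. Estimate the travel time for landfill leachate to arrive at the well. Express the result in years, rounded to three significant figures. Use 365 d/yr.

52.4 years

Steady 1-D flow in series ⇒ the Darcy flux q is identical in every zone and the zone head losses add (resistances L/K in series).
Σ(L/K) = 233/226 + 157/1.96 = 1.031 + 80.10 = 81.13 d
K_eq = L_total / Σ(L/K) = 390 / 81.13 = 4.807 m/d
q = K_eq · i = 4.807 × 0.0013 = 0.006249 m/d (same in every zone)
Zone A: v = q/n = 0.006249/0.27 = 0.02314 m/d → t_A = 233/0.02314 = 10070 d
Zone B: v = q/n = 0.006249/0.36 = 0.01736 m/d → t_B = 157/0.01736 = 9045 d
Total t = 10070 + 9045 = 19110 d
   = 19110 / 365 = 52.4 yr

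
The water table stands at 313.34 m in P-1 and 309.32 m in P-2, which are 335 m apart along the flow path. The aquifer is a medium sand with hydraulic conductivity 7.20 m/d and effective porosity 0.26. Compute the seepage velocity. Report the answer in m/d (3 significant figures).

Hydraulic gradient i = (313.34 − 309.32) / 335 = 4.02 / 335 = 0.01200
Specific discharge q = 7.20 × 0.01200 = 0.08640 m/d
v_s = q/n_e = 0.08640/0.26 = 0.3323 m/d

0.332 m/d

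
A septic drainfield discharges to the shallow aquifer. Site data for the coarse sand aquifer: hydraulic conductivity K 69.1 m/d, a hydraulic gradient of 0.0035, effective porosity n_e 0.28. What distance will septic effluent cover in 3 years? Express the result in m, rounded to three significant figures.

946 m

q = Ki = 69.1 × 0.0035 = 0.2418 m/d
Average linear velocity = 0.2418 / 0.28 = 0.8637 m/d
T = 3 yr × 365 = 1095 d
L = v × T = 0.8637 × 1095 = 945.8 m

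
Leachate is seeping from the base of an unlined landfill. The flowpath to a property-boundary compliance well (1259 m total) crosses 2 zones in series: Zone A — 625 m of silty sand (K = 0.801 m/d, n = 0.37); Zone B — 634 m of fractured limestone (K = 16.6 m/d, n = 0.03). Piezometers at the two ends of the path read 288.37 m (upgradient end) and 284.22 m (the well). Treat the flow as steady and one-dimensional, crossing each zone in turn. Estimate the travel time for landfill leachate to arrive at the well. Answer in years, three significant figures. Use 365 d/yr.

135 years

Total head drop ΔH = 288.37 − 284.22 = 4.15 m
Steady 1-D flow in series ⇒ the Darcy flux q is identical in every zone and the zone head losses add (resistances L/K in series).
Σ(L/K) = 625/0.801 + 634/16.6 = 780.3 + 38.19 = 818.5 d
q = ΔH / Σ(L/K) = 4.15 / 818.5 = 0.005070 m/d (same in every zone)
Zone A: v = q/n = 0.005070/0.37 = 0.01370 m/d → t_A = 625/0.01370 = 45610 d
Zone B: v = q/n = 0.005070/0.03 = 0.1690 m/d → t_B = 634/0.1690 = 3751 d
Total t = 45610 + 3751 = 49360 d
   = 49360 / 365 = 135 yr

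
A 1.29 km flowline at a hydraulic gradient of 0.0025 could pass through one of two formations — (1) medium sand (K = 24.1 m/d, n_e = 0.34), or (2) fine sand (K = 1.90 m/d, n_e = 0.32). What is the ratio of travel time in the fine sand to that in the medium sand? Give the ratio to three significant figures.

Unit 1 (medium sand): v = 24.1×0.0025/0.34 = 0.1772 m/d, t = 1290/0.1772 = 7280 d
Unit 2 (fine sand): v = 1.90×0.0025/0.32 = 0.01484 m/d, t = 1290/0.01484 = 86910 d
t(fine sand) / t(medium sand) = 86910/7280 = 11.9

11.9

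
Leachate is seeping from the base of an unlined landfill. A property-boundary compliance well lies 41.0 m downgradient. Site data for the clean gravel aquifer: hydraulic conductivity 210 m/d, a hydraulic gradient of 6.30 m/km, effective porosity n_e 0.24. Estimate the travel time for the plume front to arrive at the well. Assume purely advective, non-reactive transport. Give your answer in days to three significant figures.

q = Ki = 210 × 0.0063 = 1.323 m/d
Average linear velocity = 1.323 / 0.24 = 5.513 m/d
t = L / v = 41.0 / 5.513 = 7.438 d

7.44 days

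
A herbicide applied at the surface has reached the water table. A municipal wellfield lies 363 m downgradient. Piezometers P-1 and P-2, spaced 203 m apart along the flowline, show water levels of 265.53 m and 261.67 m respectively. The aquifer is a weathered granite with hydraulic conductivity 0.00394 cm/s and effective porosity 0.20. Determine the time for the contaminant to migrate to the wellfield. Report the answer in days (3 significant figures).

Hydraulic gradient i = (265.53 − 261.67) / 203 = 3.86 / 203 = 0.01901
K = 0.00394 cm/s × 864 = 3.404 m/d
q = Ki = 3.404 × 0.01901 = 0.06473 m/d
v = Ki/n = 3.404·0.01901/0.20 = 0.3236 m/d
t = L / v = 363 / 0.3236 = 1122 d

1120 days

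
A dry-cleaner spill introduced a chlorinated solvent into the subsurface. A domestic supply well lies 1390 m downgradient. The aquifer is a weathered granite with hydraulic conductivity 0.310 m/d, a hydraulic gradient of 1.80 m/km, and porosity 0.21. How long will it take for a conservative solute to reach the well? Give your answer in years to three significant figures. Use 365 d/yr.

1430 years

q = Ki = 0.310 × 0.0018 = 5.580e-4 m/d
v_s = q/n_e = 5.580e-4/0.21 = 0.002657 m/d
t = L / v = 1390 / 0.002657 = 523100 d
   = 523100 / 365 = 1430 yr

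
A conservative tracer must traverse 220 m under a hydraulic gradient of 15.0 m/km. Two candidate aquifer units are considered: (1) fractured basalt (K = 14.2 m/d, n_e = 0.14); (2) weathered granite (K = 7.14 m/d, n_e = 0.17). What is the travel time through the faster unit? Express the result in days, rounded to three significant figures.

145 days

Unit 1 (fractured basalt): v = 14.2×0.015/0.14 = 1.521 m/d, t = 220/1.521 = 144.6 d
Unit 2 (weathered granite): v = 7.14×0.015/0.17 = 0.6300 m/d, t = 220/0.6300 = 349.2 d
Faster unit: t = 145 d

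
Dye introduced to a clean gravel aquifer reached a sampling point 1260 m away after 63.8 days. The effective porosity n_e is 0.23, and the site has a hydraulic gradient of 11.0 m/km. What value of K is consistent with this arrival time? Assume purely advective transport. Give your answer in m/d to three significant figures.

413 m/d

v = L / t = 1260 / 63.8 = 19.75 m/d
K = v · n / i = 19.75 × 0.23 / 0.011 = 413 m/d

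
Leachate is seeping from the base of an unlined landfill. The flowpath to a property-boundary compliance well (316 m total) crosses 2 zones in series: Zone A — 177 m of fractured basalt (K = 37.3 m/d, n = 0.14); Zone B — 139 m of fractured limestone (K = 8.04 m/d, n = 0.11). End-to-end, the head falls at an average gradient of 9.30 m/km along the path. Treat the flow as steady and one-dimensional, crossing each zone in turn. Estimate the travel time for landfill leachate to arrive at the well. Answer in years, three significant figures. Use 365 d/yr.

0.823 years

For zones in series the flux q is common to all zones; the equivalent conductivity is the harmonic (thickness-weighted) mean, K_eq = L_total / Σ(L_j/K_j).
Σ(L/K) = 177/37.3 + 139/8.04 = 4.745 + 17.29 = 22.03 d
K_eq = L_total / Σ(L/K) = 316 / 22.03 = 14.34 m/d
q = K_eq · i = 14.34 × 0.0093 = 0.1334 m/d (same in every zone)
Zone A: v = q/n = 0.1334/0.14 = 0.9527 m/d → t_A = 177/0.9527 = 185.8 d
Zone B: v = q/n = 0.1334/0.11 = 1.213 m/d → t_B = 139/1.213 = 114.6 d
Total t = 185.8 + 114.6 = 300.4 d
   = 300.4 / 365 = 0.823 yr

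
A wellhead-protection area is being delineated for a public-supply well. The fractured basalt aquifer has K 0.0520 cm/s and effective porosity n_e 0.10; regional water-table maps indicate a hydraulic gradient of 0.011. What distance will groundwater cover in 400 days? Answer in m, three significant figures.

K = 0.0520 cm/s × 864 = 44.93 m/d
q = Ki = 44.93 × 0.011 = 0.4942 m/d
Average linear velocity = 0.4942 / 0.10 = 4.942 m/d
L = v × T = 4.942 × 400 = 1977 m

1980 m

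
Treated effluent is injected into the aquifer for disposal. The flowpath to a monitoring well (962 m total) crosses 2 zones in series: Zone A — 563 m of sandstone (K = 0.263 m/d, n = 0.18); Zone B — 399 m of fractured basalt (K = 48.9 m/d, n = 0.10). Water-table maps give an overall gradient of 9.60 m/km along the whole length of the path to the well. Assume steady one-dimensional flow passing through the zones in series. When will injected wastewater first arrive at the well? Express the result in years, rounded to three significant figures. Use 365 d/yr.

Continuity: the same q passes through each zone, so ΔH = q·Σ(L_j/K_j) — the zones act as resistances in series.
Σ(L/K) = 563/0.263 + 399/48.9 = 2141 + 8.160 = 2149 d
K_eq = L_total / Σ(L/K) = 962 / 2149 = 0.4477 m/d
q = K_eq · i = 0.4477 × 0.0096 = 0.004298 m/d (same in every zone)
Zone A: v = q/n = 0.004298/0.18 = 0.02388 m/d → t_A = 563/0.02388 = 23580 d
Zone B: v = q/n = 0.004298/0.10 = 0.04298 m/d → t_B = 399/0.04298 = 9284 d
Total t = 23580 + 9284 = 32860 d
   = 32860 / 365 = 90.0 yr

90.0 years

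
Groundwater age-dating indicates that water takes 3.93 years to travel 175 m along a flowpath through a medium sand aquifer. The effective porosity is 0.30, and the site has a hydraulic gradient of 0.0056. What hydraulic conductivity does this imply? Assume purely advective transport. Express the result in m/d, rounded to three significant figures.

t = 3.93 years = 1434 d
v = L / t = 175 / 1434 = 0.1220 m/d
K = v · n / i = 0.1220 × 0.30 / 0.0056 = 6.54 m/d

6.54 m/d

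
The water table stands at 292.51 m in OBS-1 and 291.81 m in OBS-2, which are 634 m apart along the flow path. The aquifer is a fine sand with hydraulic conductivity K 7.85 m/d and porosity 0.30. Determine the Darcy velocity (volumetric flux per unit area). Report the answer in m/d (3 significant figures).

0.00867 m/d

Hydraulic gradient i = (292.51 − 291.81) / 634 = 0.70 / 634 = 0.001104
Darcy flux q = K·i = 7.85 × 0.001104 = 0.008667 m/d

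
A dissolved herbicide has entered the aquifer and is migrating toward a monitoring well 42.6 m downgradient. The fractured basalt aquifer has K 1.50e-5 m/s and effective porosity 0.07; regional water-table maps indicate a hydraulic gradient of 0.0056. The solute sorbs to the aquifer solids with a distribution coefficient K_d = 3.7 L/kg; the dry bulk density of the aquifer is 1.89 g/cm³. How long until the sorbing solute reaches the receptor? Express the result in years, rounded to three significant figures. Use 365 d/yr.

K = 1.50e-5 m/s × 86400 s/d = 1.296 m/d
q = Ki = 1.296 × 0.0056 = 0.007258 m/d
v = Ki/n = 1.296·0.0056/0.07 = 0.1037 m/d
Retardation R = 1 + ρ_b·K_d/n = 1 + 1.89×3.7/0.07 = 100.9
Contaminant velocity v_c = v/R = 0.1037/100.9 = 0.001028 m/d
t = L/v_c = 42.6/0.001028 = 41460 d
   = 41460/365 = 114 yr

114 years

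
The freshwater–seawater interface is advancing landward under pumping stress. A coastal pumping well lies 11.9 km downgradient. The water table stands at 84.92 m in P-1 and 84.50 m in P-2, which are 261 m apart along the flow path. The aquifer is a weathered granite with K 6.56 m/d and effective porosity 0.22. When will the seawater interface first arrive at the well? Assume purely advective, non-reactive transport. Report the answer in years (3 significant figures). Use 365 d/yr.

Hydraulic gradient i = (84.92 − 84.50) / 261 = 0.42 / 261 = 0.001609
q = Ki = 6.56 × 0.001609 = 0.01056 m/d
Average linear velocity = 0.01056 / 0.22 = 0.04798 m/d
L = 11.9 km = 11900 m
t = L / v = 11900 / 0.04798 = 248000 d
   = 248000 / 365 = 679 yr

679 years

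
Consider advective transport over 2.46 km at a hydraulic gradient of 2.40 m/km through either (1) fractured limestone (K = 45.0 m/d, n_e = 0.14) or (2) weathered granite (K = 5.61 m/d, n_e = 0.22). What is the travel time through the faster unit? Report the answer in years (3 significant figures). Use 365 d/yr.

Unit 1 (fractured limestone): v = 45.0×0.0024/0.14 = 0.7714 m/d, t = 2460/0.7714 = 3189 d
Unit 2 (weathered granite): v = 5.61×0.0024/0.22 = 0.06120 m/d, t = 2460/0.06120 = 40200 d
Faster: 3189 d / 365 = 8.74 yr

8.74 years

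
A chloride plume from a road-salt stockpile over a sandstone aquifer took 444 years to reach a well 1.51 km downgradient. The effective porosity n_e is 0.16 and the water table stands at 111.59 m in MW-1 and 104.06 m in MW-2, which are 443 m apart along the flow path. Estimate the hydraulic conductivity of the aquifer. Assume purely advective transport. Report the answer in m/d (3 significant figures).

0.0877 m/d

Hydraulic gradient i = (111.59 − 104.06) / 443 = 7.53 / 443 = 0.01700
t = 444 years = 162100 d
L = 1.51 km = 1510 m
v = L / t = 1510 / 162100 = 0.009318 m/d
K = v · n / i = 0.009318 × 0.16 / 0.01700 = 0.0877 m/d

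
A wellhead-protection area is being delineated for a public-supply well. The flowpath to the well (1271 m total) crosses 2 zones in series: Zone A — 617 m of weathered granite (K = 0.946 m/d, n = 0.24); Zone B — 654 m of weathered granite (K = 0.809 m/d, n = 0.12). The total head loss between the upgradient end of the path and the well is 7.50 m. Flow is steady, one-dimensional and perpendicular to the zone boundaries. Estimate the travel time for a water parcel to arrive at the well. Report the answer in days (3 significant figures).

Steady 1-D flow in series ⇒ the Darcy flux q is identical in every zone and the zone head losses add (resistances L/K in series).
Σ(L/K) = 617/0.946 + 654/0.809 = 652.2 + 808.4 = 1461 d
q = ΔH / Σ(L/K) = 7.50 / 1461 = 0.005135 m/d (same in every zone)
Zone A: v = q/n = 0.005135/0.24 = 0.02139 m/d → t_A = 617/0.02139 = 28840 d
Zone B: v = q/n = 0.005135/0.12 = 0.04279 m/d → t_B = 654/0.04279 = 15280 d
Total t = 28840 + 15280 = 44120 d

44100 days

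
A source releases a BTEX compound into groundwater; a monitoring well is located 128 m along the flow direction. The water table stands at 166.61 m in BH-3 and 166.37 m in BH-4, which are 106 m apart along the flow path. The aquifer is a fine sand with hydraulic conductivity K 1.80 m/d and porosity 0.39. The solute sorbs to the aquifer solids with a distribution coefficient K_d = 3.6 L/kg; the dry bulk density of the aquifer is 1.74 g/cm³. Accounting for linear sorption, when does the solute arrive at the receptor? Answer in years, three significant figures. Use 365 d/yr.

573 years

Hydraulic gradient i = (166.61 − 166.37) / 106 = 0.24 / 106 = 0.002264
Specific discharge q = 1.80 × 0.002264 = 0.004075 m/d
v = Ki/n = 1.80·0.002264/0.39 = 0.01045 m/d
Retardation R = 1 + ρ_b·K_d/n = 1 + 1.74×3.6/0.39 = 17.06
Contaminant velocity v_c = v/R = 0.01045/17.06 = 6.125e-4 m/d
t = L/v_c = 128/6.125e-4 = 209000 d
   = 209000/365 = 573 yr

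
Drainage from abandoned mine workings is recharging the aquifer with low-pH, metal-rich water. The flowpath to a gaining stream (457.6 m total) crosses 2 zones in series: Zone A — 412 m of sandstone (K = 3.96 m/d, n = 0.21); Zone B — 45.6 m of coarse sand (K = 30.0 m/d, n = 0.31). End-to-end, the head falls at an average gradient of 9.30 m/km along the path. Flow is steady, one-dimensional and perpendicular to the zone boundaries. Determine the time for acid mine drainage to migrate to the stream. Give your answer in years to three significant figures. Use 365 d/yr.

6.84 years

For zones in series the flux q is common to all zones; the equivalent conductivity is the harmonic (thickness-weighted) mean, K_eq = L_total / Σ(L_j/K_j).
Σ(L/K) = 412/3.96 + 45.6/30.0 = 104.0 + 1.520 = 105.6 d
K_eq = L_total / Σ(L/K) = 457.6 / 105.6 = 4.335 m/d
q = K_eq · i = 4.335 × 0.0093 = 0.04032 m/d (same in every zone)
Zone A: v = q/n = 0.04032/0.21 = 0.1920 m/d → t_A = 412/0.1920 = 2146 d
Zone B: v = q/n = 0.04032/0.31 = 0.1300 m/d → t_B = 45.6/0.1300 = 350.6 d
Total t = 2146 + 350.6 = 2497 d
   = 2497 / 365 = 6.84 yr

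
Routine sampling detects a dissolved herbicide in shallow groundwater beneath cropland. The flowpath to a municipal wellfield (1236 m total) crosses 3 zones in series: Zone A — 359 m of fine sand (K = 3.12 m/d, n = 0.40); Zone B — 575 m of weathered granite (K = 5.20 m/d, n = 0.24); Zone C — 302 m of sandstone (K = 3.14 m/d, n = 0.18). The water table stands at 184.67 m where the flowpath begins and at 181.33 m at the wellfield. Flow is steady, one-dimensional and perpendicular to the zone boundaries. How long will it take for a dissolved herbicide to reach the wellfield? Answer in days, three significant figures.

Total head drop ΔH = 184.67 − 181.33 = 3.34 m
Continuity: the same q passes through each zone, so ΔH = q·Σ(L_j/K_j) — the zones act as resistances in series.
Σ(L/K) = 359/3.12 + 575/5.20 + 302/3.14 = 115.1 + 110.6 + 96.18 = 321.8 d
q = ΔH / Σ(L/K) = 3.34 / 321.8 = 0.01038 m/d (same in every zone)
Zone A: v = q/n = 0.01038/0.40 = 0.02595 m/d → t_A = 359/0.02595 = 13840 d
Zone B: v = q/n = 0.01038/0.24 = 0.04324 m/d → t_B = 575/0.04324 = 13300 d
Zone C: v = q/n = 0.01038/0.18 = 0.05766 m/d → t_C = 302/0.05766 = 5238 d
Total t = 13840 + 13300 + 5238 = 32370 d

32400 days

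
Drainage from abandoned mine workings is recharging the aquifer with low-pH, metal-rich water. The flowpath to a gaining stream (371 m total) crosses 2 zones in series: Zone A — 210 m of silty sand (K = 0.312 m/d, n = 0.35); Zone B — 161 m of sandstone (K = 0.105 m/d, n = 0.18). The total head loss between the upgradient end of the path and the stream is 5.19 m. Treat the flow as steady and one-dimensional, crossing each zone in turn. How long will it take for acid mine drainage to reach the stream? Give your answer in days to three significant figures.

Continuity: the same q passes through each zone, so ΔH = q·Σ(L_j/K_j) — the zones act as resistances in series.
Σ(L/K) = 210/0.312 + 161/0.105 = 673.1 + 1533 = 2206 d
q = ΔH / Σ(L/K) = 5.19 / 2206 = 0.002352 m/d (same in every zone)
Zone A: v = q/n = 0.002352/0.35 = 0.006721 m/d → t_A = 210/0.006721 = 31250 d
Zone B: v = q/n = 0.002352/0.18 = 0.01307 m/d → t_B = 161/0.01307 = 12320 d
Total t = 31250 + 12320 = 43570 d

43600 days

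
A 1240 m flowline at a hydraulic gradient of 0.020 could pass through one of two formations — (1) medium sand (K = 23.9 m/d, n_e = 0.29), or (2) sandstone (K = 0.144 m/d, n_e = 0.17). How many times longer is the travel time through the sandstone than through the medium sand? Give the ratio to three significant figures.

Unit 1 (medium sand): v = 23.9×0.020/0.29 = 1.648 m/d, t = 1240/1.648 = 752.3 d
Unit 2 (sandstone): v = 0.144×0.020/0.17 = 0.01694 m/d, t = 1240/0.01694 = 73190 d
t(sandstone) / t(medium sand) = 73190/752.3 = 97.3

97.3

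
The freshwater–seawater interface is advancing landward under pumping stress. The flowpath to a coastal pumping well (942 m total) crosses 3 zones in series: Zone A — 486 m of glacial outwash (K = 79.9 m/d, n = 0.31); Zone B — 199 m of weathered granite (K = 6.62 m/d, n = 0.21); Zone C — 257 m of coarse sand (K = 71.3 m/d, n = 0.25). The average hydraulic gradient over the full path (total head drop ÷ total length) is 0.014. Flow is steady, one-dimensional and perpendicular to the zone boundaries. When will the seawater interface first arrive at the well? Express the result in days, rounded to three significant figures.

774 days

Continuity: the same q passes through each zone, so ΔH = q·Σ(L_j/K_j) — the zones act as resistances in series.
Σ(L/K) = 486/79.9 + 199/6.62 + 257/71.3 = 6.083 + 30.06 + 3.604 = 39.75 d
K_eq = L_total / Σ(L/K) = 942 / 39.75 = 23.70 m/d
q = K_eq · i = 23.70 × 0.014 = 0.3318 m/d (same in every zone)
Zone A: v = q/n = 0.3318/0.31 = 1.070 m/d → t_A = 486/1.070 = 454.1 d
Zone B: v = q/n = 0.3318/0.21 = 1.580 m/d → t_B = 199/1.580 = 126.0 d
Zone C: v = q/n = 0.3318/0.25 = 1.327 m/d → t_C = 257/1.327 = 193.6 d
Total t = 454.1 + 126.0 + 193.6 = 773.7 d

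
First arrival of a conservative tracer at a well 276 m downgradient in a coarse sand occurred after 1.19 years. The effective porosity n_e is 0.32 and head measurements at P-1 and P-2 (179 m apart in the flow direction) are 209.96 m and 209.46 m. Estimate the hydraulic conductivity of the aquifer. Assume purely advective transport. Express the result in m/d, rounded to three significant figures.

72.8 m/d

Hydraulic gradient i = (209.96 − 209.46) / 179 = 0.50 / 179 = 0.002793
t = 1.19 years = 434.3 d
v = L / t = 276 / 434.3 = 0.6354 m/d
K = v · n / i = 0.6354 × 0.32 / 0.002793 = 72.8 m/d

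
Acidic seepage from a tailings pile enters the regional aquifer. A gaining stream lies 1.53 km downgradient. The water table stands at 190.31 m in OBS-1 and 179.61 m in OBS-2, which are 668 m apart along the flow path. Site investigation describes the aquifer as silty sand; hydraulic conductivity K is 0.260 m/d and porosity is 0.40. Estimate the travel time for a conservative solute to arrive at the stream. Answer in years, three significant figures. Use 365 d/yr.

Hydraulic gradient i = (190.31 − 179.61) / 668 = 10.70 / 668 = 0.01602
Darcy flux q = K·i = 0.260 × 0.01602 = 0.004165 m/d
v = Ki/n = 0.260·0.01602/0.40 = 0.01041 m/d
L = 1.53 km = 1530 m
t = L / v = 1530 / 0.01041 = 147000 d
   = 147000 / 365 = 403 yr

403 years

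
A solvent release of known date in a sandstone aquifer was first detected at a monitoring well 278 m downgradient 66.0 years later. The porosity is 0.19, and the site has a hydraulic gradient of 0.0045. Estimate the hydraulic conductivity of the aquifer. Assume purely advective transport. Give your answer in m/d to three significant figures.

t = 66.0 years = 24090 d
v = L / t = 278 / 24090 = 0.01154 m/d
K = v · n / i = 0.01154 × 0.19 / 0.0045 = 0.487 m/d

0.487 m/d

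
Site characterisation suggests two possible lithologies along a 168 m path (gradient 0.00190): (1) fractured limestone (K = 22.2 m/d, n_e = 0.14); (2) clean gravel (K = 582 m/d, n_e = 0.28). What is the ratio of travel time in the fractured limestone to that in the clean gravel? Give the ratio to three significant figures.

Unit 1 (fractured limestone): v = 22.2×0.0019/0.14 = 0.3013 m/d, t = 168/0.3013 = 557.6 d
Unit 2 (clean gravel): v = 582×0.0019/0.28 = 3.949 m/d, t = 168/3.949 = 42.54 d
t(fractured limestone) / t(clean gravel) = 557.6/42.54 = 13.1

13.1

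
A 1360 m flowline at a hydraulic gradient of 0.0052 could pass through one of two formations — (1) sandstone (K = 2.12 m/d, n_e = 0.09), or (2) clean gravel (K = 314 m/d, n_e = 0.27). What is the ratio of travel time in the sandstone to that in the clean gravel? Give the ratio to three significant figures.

49.4

Unit 1 (sandstone): v = 2.12×0.0052/0.09 = 0.1225 m/d, t = 1360/0.1225 = 11100 d
Unit 2 (clean gravel): v = 314×0.0052/0.27 = 6.047 m/d, t = 1360/6.047 = 224.9 d
t(sandstone) / t(clean gravel) = 11100/224.9 = 49.4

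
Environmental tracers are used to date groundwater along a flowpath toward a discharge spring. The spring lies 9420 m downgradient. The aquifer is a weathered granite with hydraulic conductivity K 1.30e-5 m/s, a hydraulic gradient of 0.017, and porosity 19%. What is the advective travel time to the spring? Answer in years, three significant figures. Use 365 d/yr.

257 years

K = 1.30e-5 m/s × 86400 s/d = 1.123 m/d
q = Ki = 1.123 × 0.017 = 0.01909 m/d
v = Ki/n = 1.123·0.017/0.19 = 0.1005 m/d
t = L / v = 9420 / 0.1005 = 93730 d
   = 93730 / 365 = 257 yr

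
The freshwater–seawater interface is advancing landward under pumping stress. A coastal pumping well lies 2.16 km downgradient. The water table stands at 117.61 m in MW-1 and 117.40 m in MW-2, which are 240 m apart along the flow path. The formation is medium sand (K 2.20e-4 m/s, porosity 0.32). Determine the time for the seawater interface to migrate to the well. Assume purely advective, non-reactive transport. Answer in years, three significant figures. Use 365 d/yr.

Hydraulic gradient i = (117.61 − 117.40) / 240 = 0.21 / 240 = 8.750e-4
K = 2.20e-4 m/s × 86400 s/d = 19.01 m/d
Specific discharge q = 19.01 × 8.750e-4 = 0.01663 m/d
Average linear velocity = 0.01663 / 0.32 = 0.05198 m/d
L = 2.16 km = 2160 m
t = L / v = 2160 / 0.05198 = 41560 d
   = 41560 / 365 = 114 yr

114 years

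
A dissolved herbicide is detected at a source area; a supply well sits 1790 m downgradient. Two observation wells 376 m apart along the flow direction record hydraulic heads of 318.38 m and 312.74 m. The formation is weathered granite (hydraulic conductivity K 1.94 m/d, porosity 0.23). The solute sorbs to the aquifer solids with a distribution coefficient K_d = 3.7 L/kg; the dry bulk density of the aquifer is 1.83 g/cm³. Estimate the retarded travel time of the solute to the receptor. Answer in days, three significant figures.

431000 days

Hydraulic gradient i = (318.38 − 312.74) / 376 = 5.64 / 376 = 0.01500
q = Ki = 1.94 × 0.01500 = 0.02910 m/d
v = Ki/n = 1.94·0.01500/0.23 = 0.1265 m/d
Retardation R = 1 + ρ_b·K_d/n = 1 + 1.83×3.7/0.23 = 30.44
Contaminant velocity v_c = v/R = 0.1265/30.44 = 0.004157 m/d
t = L/v_c = 1790/0.004157 = 430600 d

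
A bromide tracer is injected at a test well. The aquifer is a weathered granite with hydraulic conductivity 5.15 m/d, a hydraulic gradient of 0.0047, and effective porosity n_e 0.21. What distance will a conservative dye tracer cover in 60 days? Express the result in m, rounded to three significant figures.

q = Ki = 5.15 × 0.0047 = 0.02421 m/d
Seepage velocity v = q / n = 0.02421 / 0.21 = 0.1153 m/d
L = v × T = 0.1153 × 60 = 6.916 m

6.92 m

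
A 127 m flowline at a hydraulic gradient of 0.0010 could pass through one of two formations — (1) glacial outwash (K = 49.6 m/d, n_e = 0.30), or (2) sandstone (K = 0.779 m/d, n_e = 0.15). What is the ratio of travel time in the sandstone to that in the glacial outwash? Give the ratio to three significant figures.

Unit 1 (glacial outwash): v = 49.6×0.0010/0.30 = 0.1653 m/d, t = 127/0.1653 = 768.1 d
Unit 2 (sandstone): v = 0.779×0.0010/0.15 = 0.005193 m/d, t = 127/0.005193 = 24450 d
t(sandstone) / t(glacial outwash) = 24450/768.1 = 31.8

31.8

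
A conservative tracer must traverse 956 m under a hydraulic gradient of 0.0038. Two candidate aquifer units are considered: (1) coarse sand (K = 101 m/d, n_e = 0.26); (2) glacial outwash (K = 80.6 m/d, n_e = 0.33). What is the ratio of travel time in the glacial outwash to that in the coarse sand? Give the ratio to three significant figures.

Unit 1 (coarse sand): v = 101×0.0038/0.26 = 1.476 m/d, t = 956/1.476 = 647.6 d
Unit 2 (glacial outwash): v = 80.6×0.0038/0.33 = 0.9281 m/d, t = 956/0.9281 = 1030 d
t(glacial outwash) / t(coarse sand) = 1030/647.6 = 1.59

1.59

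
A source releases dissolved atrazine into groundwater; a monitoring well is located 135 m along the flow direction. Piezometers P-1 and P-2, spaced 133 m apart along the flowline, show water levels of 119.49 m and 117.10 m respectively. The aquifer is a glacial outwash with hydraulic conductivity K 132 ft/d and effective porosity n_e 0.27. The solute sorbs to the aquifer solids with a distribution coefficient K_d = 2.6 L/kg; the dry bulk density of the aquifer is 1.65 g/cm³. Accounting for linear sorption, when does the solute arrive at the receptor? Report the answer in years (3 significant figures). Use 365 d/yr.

Hydraulic gradient i = (119.49 − 117.10) / 133 = 2.39 / 133 = 0.01797
K = 132 ft/d × 0.3048 = 40.23 m/d
q = Ki = 40.23 × 0.01797 = 0.7230 m/d
Average linear velocity = 0.7230 / 0.27 = 2.678 m/d
Retardation R = 1 + ρ_b·K_d/n = 1 + 1.65×2.6/0.27 = 16.89
Contaminant velocity v_c = v/R = 2.678/16.89 = 0.1586 m/d
t = L/v_c = 135/0.1586 = 851.5 d
   = 851.5/365 = 2.33 yr

2.33 years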